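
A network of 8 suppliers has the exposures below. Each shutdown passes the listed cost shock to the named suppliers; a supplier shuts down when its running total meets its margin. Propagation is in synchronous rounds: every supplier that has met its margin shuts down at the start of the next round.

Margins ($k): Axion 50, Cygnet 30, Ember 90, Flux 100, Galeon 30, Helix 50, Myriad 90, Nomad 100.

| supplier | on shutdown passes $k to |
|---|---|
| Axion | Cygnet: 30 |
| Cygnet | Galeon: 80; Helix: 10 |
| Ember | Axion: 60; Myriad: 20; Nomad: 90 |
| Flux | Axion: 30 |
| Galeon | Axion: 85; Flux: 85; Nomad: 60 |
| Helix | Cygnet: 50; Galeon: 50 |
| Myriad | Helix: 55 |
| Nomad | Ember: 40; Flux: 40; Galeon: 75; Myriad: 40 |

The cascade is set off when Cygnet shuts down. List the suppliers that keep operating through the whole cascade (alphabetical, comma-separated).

Ember, Flux, Helix, Myriad, Nomad

Round 1 — Cygnet shuts down (initial).
  Galeon: +80 → 80 ≥ 30
  Helix: +10 → 10 < 50
Round 2 — Galeon shuts down.
  Axion: +85 → 85 ≥ 50
  Flux: +85 → 85 < 100
  Nomad: +60 → 60 < 100
Round 3 — Axion shuts down.
No further shutdowns.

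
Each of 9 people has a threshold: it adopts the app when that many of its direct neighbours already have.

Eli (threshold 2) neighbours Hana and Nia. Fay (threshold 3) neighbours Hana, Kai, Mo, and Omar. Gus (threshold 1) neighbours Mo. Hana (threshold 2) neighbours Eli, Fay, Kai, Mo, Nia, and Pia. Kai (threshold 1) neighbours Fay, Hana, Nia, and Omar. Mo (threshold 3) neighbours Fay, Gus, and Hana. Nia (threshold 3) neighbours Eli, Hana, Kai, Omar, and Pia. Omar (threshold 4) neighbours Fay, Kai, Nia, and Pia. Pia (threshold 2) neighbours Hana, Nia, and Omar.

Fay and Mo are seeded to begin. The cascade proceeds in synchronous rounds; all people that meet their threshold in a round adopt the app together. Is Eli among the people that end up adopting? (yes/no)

no

Round 1 — Fay, Mo adopt the app (initial).
Round 2 — checking thresholds:
  Gus: 1 of 1 neighbours ≥ 1, adopts the app.
  Hana: 2 of 6 neighbours ≥ 2, adopts the app.
  Kai: 1 of 4 neighbours ≥ 1, adopts the app.
  Omar: 1 of 4 neighbours < 4, not yet.
Round 3 — no new adoptions; cascade stops.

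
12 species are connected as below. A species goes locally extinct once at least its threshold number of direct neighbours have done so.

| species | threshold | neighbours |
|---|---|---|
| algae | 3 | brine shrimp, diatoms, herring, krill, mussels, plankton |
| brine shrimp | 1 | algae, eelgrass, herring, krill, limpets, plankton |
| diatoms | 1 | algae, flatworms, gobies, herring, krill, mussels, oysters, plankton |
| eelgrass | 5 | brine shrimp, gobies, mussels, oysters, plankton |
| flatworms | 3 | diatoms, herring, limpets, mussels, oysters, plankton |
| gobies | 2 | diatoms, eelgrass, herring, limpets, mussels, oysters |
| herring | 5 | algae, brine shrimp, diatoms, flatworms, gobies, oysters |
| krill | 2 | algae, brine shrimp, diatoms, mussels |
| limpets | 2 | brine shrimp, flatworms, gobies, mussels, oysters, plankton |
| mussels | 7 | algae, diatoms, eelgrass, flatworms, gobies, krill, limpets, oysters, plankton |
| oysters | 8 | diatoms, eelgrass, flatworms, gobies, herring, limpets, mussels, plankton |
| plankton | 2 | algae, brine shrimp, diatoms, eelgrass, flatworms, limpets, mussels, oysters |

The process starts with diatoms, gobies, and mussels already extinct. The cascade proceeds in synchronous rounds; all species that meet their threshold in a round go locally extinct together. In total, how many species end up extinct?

10

Round 1 — diatoms, gobies, mussels go locally extinct (initial).
Round 2 — checking thresholds:
  algae: 2 of 6 neighbours < 3, holds.
  eelgrass: 2 of 5 neighbours < 5, holds.
  flatworms: 2 of 6 neighbours < 3, holds.
  herring: 2 of 6 neighbours < 5, holds.
  krill: 2 of 4 neighbours ≥ 2, goes locally extinct.
  limpets: 2 of 6 neighbours ≥ 2, goes locally extinct.
  oysters: 3 of 8 neighbours < 8, holds.
  plankton: 2 of 8 neighbours ≥ 2, goes locally extinct.
Round 3 — checking thresholds:
  algae: 4 of 6 neighbours ≥ 3, goes locally extinct.
  brine shrimp: 3 of 6 neighbours ≥ 1, goes locally extinct.
  eelgrass: 3 of 5 neighbours < 5, holds.
  flatworms: 4 of 6 neighbours ≥ 3, goes locally extinct.
  herring: 2 of 6 neighbours < 5, holds.
  oysters: 5 of 8 neighbours < 8, holds.
Round 4 — checking thresholds:
  eelgrass: 4 of 5 neighbours < 5, holds.
  herring: 5 of 6 neighbours ≥ 5, goes locally extinct.
  oysters: 6 of 8 neighbours < 8, holds.
Round 5 — no new extinctions; cascade stops.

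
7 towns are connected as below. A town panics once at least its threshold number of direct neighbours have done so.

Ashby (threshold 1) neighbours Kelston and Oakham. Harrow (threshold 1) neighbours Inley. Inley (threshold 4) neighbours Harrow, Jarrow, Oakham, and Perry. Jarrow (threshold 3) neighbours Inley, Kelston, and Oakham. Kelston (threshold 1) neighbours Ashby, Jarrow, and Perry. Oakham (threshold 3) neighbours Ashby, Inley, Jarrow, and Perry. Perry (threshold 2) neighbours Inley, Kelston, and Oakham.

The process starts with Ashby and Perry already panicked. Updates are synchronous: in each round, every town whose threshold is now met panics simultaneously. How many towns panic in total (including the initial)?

3

Round 1 — Ashby, Perry panic (initial).
Round 2 — checking thresholds:
  Inley: 1 of 4 neighbours < 4, below threshold.
  Kelston: 2 of 3 neighbours ≥ 1, panics.
  Oakham: 2 of 4 neighbours < 3, below threshold.
Round 3 — no new panics; cascade stops.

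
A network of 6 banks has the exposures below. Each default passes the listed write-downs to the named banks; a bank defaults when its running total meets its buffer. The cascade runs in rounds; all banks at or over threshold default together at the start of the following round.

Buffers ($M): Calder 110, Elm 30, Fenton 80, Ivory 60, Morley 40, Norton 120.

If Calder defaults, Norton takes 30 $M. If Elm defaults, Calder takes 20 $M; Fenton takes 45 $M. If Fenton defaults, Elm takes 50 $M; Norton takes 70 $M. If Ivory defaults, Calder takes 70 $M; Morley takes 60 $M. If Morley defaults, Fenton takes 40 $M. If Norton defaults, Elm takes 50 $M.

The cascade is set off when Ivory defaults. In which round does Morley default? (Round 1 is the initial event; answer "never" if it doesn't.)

Round 1 — Ivory defaults (initial).
  Calder: +70 → 70 < 110
  Morley: +60 → 60 ≥ 40
Round 2 — Morley defaults.
  Fenton: +40 → 40 < 80
No further defaults.

2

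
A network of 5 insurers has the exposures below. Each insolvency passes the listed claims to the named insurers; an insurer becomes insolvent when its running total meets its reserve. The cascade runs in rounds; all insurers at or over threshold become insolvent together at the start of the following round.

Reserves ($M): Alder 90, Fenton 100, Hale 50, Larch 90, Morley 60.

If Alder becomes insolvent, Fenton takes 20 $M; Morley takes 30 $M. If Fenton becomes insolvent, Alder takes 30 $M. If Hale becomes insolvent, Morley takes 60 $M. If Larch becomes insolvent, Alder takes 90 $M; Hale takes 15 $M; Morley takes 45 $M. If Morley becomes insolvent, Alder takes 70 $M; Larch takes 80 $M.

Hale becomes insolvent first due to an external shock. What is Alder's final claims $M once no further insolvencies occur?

Round 1 — Hale becomes insolvent (initial).
  Morley: +60 → 60 ≥ 60
Round 2 — Morley becomes insolvent.
  Alder: +70 → 70 < 90
  Larch: +80 → 80 < 90
No further insolvencies.

70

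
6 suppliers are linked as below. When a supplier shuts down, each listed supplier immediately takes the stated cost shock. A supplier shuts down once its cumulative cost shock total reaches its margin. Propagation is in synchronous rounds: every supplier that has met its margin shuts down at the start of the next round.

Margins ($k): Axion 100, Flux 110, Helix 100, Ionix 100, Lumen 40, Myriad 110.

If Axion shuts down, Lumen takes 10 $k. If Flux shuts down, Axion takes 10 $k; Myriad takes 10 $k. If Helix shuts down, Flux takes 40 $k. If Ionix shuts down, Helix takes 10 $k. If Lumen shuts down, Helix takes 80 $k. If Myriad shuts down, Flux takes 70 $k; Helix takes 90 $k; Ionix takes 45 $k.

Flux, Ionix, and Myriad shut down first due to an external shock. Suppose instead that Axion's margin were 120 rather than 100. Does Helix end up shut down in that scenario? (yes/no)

With Axion's margin at 120:
Round 1 — Flux, Ionix, Myriad shut down (initial).
  Axion: +10 → 10 < 120
  Helix: +10+90 → 100 ≥ 100
Round 2 — Helix shuts down.
No further shutdowns.

yes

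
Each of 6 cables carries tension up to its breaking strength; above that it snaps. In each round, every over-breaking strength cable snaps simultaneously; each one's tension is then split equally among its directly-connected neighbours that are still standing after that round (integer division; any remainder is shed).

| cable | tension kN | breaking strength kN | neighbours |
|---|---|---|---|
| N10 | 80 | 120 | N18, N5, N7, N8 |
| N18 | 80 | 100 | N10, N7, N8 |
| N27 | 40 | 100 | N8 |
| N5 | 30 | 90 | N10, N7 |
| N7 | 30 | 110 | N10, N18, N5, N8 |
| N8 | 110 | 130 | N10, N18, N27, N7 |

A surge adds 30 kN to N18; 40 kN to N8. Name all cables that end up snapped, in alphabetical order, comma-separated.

Round 1 — N18 at 110 > 100; N8 at 150 > 130. N18, N8 snap.
  N18 sheds 110 kN to N10, N7: 55 each.
    N10: 80+55 = 135 > 120
    N7: 30+55 = 85 ≤ 110
  N8 sheds 150 kN to N10, N27, N7: 50 each.
    N10: 135+50 = 185 > 120
    N27: 40+50 = 90 ≤ 100
    N7: 85+50 = 135 > 110
Round 2 — N10, N7 snap.
  N10 sheds 185 kN to N5: 185 each.
    N5: 30+185 = 215 > 90
  N7 sheds 135 kN to N5: 135 each.
    N5: 215+135 = 350 > 90
Round 3 — N5 snaps.
  N5 sheds 350 kN: no online neighbours, lost.
No further breaks.

N10, N18, N5, N7, N8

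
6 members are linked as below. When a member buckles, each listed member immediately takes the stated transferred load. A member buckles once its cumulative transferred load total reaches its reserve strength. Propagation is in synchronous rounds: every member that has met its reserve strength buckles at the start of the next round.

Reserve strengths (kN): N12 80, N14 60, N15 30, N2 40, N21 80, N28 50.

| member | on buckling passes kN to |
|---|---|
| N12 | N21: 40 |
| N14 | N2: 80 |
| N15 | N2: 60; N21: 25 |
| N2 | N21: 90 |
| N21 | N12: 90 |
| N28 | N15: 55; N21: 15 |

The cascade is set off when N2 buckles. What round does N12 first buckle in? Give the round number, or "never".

Round 1 — N2 buckles (initial).
  N21: +90 → 90 ≥ 80
Round 2 — N21 buckles.
  N12: +90 → 90 ≥ 80
Round 3 — N12 buckles.
No further bucklings.

3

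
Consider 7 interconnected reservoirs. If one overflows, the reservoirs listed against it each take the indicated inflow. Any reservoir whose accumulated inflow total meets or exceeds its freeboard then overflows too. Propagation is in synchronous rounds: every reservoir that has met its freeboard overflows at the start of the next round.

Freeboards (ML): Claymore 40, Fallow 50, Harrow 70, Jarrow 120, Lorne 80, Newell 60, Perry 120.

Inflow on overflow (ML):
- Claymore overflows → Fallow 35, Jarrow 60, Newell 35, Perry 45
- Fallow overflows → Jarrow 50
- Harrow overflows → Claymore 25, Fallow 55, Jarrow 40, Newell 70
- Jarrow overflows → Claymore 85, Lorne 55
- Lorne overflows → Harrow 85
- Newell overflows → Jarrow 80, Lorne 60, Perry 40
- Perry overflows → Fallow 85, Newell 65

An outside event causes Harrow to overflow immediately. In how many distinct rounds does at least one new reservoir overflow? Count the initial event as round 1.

4

Round 1 — Harrow overflows (initial).
  Claymore: +25 → 25 < 40
  Fallow: +55 → 55 ≥ 50
  Jarrow: +40 → 40 < 120
  Newell: +70 → 70 ≥ 60
Round 2 — Fallow, Newell overflow.
  Jarrow: +50+80 → 170 ≥ 120
  Lorne: +60 → 60 < 80
  Perry: +40 → 40 < 120
Round 3 — Jarrow overflows.
  Claymore: +85 → 110 ≥ 40
  Lorne: +55 → 115 ≥ 80
Round 4 — Claymore, Lorne overflow.
  Perry: +45 → 85 < 120
No further overflows.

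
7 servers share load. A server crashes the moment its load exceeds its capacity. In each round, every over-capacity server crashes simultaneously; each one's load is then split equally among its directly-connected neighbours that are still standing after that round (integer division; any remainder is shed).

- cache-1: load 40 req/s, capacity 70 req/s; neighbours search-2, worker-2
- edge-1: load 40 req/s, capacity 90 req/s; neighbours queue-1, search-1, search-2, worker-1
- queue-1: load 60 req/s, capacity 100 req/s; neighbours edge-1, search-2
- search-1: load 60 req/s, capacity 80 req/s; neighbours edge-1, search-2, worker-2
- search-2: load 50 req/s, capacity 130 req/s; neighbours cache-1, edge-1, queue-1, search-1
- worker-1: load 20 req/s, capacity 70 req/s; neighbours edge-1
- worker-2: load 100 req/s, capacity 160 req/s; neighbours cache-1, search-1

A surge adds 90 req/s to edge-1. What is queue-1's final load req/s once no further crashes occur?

Round 1 — edge-1 at 130 > 90. edge-1 crashes.
  edge-1 sheds 130 req/s to queue-1, search-1, search-2, worker-1: 32 each (2 lost).
    queue-1: 60+32 = 92 ≤ 100
    search-1: 60+32 = 92 > 80
    search-2: 50+32 = 82 ≤ 130
    worker-1: 20+32 = 52 ≤ 70
Round 2 — search-1 crashes.
  search-1 sheds 92 req/s to search-2, worker-2: 46 each.
    search-2: 82+46 = 128 ≤ 130
    worker-2: 100+46 = 146 ≤ 160
No further crashes.

92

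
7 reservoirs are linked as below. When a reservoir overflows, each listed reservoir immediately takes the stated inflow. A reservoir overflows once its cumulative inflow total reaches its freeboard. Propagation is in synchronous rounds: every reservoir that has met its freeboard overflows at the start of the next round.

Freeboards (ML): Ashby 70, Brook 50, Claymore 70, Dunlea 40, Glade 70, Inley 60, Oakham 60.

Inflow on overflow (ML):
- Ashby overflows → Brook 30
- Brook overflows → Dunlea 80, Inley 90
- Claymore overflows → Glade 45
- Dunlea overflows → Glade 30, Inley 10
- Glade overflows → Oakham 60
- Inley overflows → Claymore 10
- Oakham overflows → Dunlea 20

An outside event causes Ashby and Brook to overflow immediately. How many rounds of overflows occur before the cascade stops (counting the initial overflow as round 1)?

Round 1 — Ashby, Brook overflow (initial).
  Dunlea: +80 → 80 ≥ 40
  Inley: +90 → 90 ≥ 60
Round 2 — Dunlea, Inley overflow.
  Claymore: +10 → 10 < 70
  Glade: +30 → 30 < 70
No further overflows.

2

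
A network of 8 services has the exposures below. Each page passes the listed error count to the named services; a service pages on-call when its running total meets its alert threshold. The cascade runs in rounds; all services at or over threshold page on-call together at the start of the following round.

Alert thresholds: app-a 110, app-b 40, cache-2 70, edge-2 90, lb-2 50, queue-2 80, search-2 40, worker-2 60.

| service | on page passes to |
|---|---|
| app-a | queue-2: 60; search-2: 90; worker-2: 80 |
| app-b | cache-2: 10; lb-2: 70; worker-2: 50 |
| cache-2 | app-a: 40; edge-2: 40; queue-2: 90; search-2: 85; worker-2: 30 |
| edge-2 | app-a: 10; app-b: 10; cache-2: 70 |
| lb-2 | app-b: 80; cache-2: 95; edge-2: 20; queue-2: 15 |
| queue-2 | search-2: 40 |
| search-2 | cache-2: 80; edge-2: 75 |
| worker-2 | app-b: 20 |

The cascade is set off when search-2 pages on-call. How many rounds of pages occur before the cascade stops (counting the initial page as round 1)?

Round 1 — search-2 pages on-call (initial).
  cache-2: +80 → 80 ≥ 70
  edge-2: +75 → 75 < 90
Round 2 — cache-2 pages on-call.
  app-a: +40 → 40 < 110
  edge-2: +40 → 115 ≥ 90
  queue-2: +90 → 90 ≥ 80
  worker-2: +30 → 30 < 60
Round 3 — edge-2, queue-2 page on-call.
  app-a: +10 → 50 < 110
  app-b: +10 → 10 < 40
No further pages.

3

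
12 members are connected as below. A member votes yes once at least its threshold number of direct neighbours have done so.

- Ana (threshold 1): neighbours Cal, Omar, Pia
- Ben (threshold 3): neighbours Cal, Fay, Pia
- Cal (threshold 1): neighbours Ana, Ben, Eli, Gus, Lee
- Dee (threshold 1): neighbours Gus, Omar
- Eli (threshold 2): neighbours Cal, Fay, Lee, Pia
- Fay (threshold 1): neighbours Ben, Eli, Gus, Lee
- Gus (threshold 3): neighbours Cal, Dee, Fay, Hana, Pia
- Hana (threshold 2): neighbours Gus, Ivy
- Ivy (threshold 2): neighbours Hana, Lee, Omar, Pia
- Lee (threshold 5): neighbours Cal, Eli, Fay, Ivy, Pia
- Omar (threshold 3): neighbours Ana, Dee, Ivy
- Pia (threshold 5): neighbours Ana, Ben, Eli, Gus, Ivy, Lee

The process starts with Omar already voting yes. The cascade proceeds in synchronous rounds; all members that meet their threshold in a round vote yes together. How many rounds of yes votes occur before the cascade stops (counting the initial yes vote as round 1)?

3

Round 1 — Omar votes yes (initial).
Round 2 — checking thresholds:
  Ana: 1 of 3 neighbours ≥ 1, votes yes.
  Dee: 1 of 2 neighbours ≥ 1, votes yes.
  Ivy: 1 of 4 neighbours < 2, below threshold.
Round 3 — checking thresholds:
  Cal: 1 of 5 neighbours ≥ 1, votes yes.
  Gus: 1 of 5 neighbours < 3, below threshold.
  Ivy: 1 of 4 neighbours < 2, below threshold.
  Pia: 1 of 6 neighbours < 5, below threshold.
Round 4 — no new yes votes; cascade stops.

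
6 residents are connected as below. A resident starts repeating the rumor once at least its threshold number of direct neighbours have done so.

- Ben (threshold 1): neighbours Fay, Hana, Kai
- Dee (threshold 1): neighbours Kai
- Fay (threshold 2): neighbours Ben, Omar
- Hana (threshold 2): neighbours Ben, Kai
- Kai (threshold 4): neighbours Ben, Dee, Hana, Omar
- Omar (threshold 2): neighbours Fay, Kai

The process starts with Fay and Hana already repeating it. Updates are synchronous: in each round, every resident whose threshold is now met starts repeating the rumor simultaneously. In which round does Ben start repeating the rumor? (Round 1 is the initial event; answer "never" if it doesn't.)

2

Round 1 — Fay, Hana start repeating the rumor (initial).
Round 2 — checking thresholds:
  Ben: 2 of 3 neighbours ≥ 1, starts repeating the rumor.
  Kai: 1 of 4 neighbours < 4, holds.
  Omar: 1 of 2 neighbours < 2, holds.
Round 3 — no new spreads; cascade stops.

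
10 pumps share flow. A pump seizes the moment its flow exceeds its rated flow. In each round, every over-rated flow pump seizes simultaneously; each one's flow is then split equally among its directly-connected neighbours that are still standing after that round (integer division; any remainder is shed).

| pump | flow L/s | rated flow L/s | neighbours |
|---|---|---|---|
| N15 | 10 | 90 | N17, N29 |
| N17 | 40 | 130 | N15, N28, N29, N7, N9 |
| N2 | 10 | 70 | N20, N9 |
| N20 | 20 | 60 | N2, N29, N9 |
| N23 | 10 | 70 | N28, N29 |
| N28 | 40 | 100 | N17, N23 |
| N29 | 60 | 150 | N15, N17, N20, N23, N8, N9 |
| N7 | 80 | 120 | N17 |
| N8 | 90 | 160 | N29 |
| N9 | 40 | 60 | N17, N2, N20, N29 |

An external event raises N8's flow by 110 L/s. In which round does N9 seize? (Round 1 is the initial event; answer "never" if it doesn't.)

3

Round 1 — N8 at 200 > 160. N8 seizes.
  N8 sheds 200 L/s to N29: 200 each.
    N29: 60+200 = 260 > 150
Round 2 — N29 seizes.
  N29 sheds 260 L/s to N15, N17, N20, N23, N9: 52 each.
    N15: 10+52 = 62 ≤ 90
    N17: 40+52 = 92 ≤ 130
    N20: 20+52 = 72 > 60
    N23: 10+52 = 62 ≤ 70
    N9: 40+52 = 92 > 60
Round 3 — N20, N9 seize.
  N20 sheds 72 L/s to N2: 72 each.
    N2: 10+72 = 82 > 70
  N9 sheds 92 L/s to N17, N2: 46 each.
    N17: 92+46 = 138 > 130
    N2: 82+46 = 128 > 70
Round 4 — N17, N2 seize.
  N17 sheds 138 L/s to N15, N28, N7: 46 each.
    N15: 62+46 = 108 > 90
    N28: 40+46 = 86 ≤ 100
    N7: 80+46 = 126 > 120
  N2 sheds 128 L/s: no online neighbours, lost.
Round 5 — N15, N7 seize.
  N15 sheds 108 L/s: no online neighbours, lost.
  N7 sheds 126 L/s: no online neighbours, lost.
No further seizures.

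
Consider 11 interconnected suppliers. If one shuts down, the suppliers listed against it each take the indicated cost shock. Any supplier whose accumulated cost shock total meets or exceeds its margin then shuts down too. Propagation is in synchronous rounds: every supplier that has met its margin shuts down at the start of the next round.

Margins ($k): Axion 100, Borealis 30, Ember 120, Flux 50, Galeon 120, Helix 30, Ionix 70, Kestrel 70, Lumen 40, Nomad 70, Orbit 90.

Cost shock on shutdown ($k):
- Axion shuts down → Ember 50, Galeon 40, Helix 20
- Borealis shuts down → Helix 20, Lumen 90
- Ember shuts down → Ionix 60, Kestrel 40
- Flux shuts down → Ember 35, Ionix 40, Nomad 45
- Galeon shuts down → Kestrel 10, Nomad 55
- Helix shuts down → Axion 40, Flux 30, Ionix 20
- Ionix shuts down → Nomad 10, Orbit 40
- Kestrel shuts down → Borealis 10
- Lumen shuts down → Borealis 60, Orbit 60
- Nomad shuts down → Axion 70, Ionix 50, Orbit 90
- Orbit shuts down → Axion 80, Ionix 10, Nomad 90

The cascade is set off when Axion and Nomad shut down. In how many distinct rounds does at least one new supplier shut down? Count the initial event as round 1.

2

Round 1 — Axion, Nomad shut down (initial).
  Ember: +50 → 50 < 120
  Galeon: +40 → 40 < 120
  Helix: +20 → 20 < 30
  Ionix: +50 → 50 < 70
  Orbit: +90 → 90 ≥ 90
Round 2 — Orbit shuts down.
  Ionix: +10 → 60 < 70
No further shutdowns.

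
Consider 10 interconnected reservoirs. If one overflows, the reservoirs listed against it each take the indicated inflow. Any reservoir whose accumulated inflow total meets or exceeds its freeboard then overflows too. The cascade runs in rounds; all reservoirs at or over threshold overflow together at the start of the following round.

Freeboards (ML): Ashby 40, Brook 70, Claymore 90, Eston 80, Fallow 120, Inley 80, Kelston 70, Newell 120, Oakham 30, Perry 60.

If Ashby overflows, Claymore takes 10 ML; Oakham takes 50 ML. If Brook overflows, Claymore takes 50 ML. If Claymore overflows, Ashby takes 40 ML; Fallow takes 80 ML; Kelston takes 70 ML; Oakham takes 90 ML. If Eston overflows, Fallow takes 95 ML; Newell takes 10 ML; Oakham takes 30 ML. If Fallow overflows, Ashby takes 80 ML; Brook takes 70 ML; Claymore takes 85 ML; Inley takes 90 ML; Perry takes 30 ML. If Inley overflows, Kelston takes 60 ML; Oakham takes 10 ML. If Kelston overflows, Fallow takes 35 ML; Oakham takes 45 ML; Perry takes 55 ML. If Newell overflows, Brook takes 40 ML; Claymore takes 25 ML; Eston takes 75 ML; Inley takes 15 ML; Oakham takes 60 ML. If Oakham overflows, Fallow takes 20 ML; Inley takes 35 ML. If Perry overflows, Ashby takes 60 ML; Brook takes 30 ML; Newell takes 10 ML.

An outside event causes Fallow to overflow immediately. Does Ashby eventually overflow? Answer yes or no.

yes

Round 1 — Fallow overflows (initial).
  Ashby: +80 → 80 ≥ 40
  Brook: +70 → 70 ≥ 70
  Claymore: +85 → 85 < 90
  Inley: +90 → 90 ≥ 80
  Perry: +30 → 30 < 60
Round 2 — Ashby, Brook, Inley overflow.
  Claymore: +10+50 → 145 ≥ 90
  Kelston: +60 → 60 < 70
  Oakham: +50+10 → 60 ≥ 30
Round 3 — Claymore, Oakham overflow.
  Kelston: +70 → 130 ≥ 70
Round 4 — Kelston overflows.
  Perry: +55 → 85 ≥ 60
Round 5 — Perry overflows.
  Newell: +10 → 10 < 120
No further overflows.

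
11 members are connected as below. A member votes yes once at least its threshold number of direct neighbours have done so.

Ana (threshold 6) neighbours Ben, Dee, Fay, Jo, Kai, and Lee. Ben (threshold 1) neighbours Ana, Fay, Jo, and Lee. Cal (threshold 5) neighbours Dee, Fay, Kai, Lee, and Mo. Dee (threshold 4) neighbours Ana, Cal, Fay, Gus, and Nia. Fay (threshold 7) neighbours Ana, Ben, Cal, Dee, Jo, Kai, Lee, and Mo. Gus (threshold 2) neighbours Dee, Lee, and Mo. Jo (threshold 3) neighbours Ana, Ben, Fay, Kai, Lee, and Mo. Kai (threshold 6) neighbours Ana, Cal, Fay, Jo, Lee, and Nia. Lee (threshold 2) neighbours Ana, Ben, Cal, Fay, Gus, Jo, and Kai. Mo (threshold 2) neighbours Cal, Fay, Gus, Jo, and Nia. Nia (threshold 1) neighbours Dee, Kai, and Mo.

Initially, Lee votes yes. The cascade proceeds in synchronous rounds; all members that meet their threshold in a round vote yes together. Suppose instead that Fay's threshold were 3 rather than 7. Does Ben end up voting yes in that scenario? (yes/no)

With Fay's threshold at 3:
Round 1 — Lee votes yes (initial).
Round 2 — checking thresholds:
  Ana: 1 of 6 neighbours < 6, below threshold.
  Ben: 1 of 4 neighbours ≥ 1, votes yes.
  Cal: 1 of 5 neighbours < 5, below threshold.
  Fay: 1 of 8 neighbours < 3, below threshold.
  Gus: 1 of 3 neighbours < 2, below threshold.
  Jo: 1 of 6 neighbours < 3, below threshold.
  Kai: 1 of 6 neighbours < 6, below threshold.
Round 3 — no new yes votes; cascade stops.

yes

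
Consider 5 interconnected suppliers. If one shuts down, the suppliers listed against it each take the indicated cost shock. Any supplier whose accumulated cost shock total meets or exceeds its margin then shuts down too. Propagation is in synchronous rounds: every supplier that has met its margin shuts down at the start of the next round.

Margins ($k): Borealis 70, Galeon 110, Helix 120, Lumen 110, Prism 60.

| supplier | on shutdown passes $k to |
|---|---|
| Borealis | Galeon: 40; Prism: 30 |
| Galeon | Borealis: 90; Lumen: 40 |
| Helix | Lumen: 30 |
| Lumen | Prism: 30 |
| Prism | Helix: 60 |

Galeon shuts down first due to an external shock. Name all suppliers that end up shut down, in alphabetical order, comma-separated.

Round 1 — Galeon shuts down (initial).
  Borealis: +90 → 90 ≥ 70
  Lumen: +40 → 40 < 110
Round 2 — Borealis shuts down.
  Prism: +30 → 30 < 60
No further shutdowns.

Borealis, Galeon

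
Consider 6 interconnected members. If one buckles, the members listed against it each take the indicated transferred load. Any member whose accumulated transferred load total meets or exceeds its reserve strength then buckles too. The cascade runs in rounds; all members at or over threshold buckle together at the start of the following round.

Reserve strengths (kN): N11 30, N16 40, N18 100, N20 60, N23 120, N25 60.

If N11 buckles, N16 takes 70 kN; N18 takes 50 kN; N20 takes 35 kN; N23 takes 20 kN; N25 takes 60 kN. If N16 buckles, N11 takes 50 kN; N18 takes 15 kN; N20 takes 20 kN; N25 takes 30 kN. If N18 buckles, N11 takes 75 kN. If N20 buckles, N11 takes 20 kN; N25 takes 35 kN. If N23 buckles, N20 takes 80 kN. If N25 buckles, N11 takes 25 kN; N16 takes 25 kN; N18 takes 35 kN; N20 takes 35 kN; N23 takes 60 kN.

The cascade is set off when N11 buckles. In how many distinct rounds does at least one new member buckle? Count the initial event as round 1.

Round 1 — N11 buckles (initial).
  N16: +70 → 70 ≥ 40
  N18: +50 → 50 < 100
  N20: +35 → 35 < 60
  N23: +20 → 20 < 120
  N25: +60 → 60 ≥ 60
Round 2 — N16, N25 buckle.
  N18: +15+35 → 100 ≥ 100
  N20: +20+35 → 90 ≥ 60
  N23: +60 → 80 < 120
Round 3 — N18, N20 buckle.
No further bucklings.

3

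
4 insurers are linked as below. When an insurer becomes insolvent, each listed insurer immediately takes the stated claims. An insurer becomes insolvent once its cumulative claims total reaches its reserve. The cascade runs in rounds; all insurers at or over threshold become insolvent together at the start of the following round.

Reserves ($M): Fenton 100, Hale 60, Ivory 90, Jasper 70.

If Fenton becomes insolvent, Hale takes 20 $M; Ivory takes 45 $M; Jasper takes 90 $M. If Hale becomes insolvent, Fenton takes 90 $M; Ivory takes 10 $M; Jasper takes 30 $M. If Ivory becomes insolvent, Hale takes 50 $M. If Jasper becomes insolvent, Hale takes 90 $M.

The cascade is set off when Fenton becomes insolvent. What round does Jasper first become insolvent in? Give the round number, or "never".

Round 1 — Fenton becomes insolvent (initial).
  Hale: +20 → 20 < 60
  Ivory: +45 → 45 < 90
  Jasper: +90 → 90 ≥ 70
Round 2 — Jasper becomes insolvent.
  Hale: +90 → 110 ≥ 60
Round 3 — Hale becomes insolvent.
  Ivory: +10 → 55 < 90
No further insolvencies.

2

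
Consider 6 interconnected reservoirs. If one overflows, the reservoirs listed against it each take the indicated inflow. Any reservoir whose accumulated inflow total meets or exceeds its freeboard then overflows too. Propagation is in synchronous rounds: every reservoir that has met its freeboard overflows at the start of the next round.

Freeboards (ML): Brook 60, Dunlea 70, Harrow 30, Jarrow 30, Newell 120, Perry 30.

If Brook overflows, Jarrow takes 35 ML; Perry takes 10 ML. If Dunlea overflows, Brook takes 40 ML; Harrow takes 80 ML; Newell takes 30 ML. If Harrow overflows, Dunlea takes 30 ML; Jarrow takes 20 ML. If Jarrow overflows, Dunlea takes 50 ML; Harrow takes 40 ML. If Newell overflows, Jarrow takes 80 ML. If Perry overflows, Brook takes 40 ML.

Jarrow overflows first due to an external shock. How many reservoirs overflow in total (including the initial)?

3

Round 1 — Jarrow overflows (initial).
  Dunlea: +50 → 50 < 70
  Harrow: +40 → 40 ≥ 30
Round 2 — Harrow overflows.
  Dunlea: +30 → 80 ≥ 70
Round 3 — Dunlea overflows.
  Brook: +40 → 40 < 60
  Newell: +30 → 30 < 120
No further overflows.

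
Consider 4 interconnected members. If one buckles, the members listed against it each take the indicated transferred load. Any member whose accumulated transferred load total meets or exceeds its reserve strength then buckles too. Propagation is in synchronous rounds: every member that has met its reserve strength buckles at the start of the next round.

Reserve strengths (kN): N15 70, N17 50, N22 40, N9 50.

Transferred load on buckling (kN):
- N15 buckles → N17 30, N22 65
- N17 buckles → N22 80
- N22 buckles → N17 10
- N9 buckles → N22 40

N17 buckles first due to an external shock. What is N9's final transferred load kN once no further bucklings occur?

0

Round 1 — N17 buckles (initial).
  N22: +80 → 80 ≥ 40
Round 2 — N22 buckles.
No further bucklings.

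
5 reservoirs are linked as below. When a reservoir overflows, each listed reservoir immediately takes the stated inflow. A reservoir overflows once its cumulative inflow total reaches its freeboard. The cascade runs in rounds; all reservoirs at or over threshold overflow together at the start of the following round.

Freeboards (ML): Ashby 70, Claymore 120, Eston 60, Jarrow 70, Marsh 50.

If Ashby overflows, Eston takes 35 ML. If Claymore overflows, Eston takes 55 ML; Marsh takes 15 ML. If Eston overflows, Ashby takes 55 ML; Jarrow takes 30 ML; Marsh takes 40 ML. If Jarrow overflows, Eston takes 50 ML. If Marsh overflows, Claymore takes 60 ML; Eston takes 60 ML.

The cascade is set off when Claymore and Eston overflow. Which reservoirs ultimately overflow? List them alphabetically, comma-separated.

Claymore, Eston, Marsh

Round 1 — Claymore, Eston overflow (initial).
  Ashby: +55 → 55 < 70
  Jarrow: +30 → 30 < 70
  Marsh: +15+40 → 55 ≥ 50
Round 2 — Marsh overflows.
No further overflows.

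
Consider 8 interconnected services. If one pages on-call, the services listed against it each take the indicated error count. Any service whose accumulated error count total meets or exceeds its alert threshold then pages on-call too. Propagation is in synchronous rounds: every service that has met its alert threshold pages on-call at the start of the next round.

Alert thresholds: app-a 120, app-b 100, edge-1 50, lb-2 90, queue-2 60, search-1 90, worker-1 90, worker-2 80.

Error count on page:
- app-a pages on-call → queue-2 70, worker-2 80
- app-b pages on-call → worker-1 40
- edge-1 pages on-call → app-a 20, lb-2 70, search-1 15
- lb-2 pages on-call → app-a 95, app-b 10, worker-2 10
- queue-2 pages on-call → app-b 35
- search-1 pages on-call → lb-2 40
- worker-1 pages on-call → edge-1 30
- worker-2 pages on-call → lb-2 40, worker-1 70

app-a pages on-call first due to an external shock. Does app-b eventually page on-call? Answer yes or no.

Round 1 — app-a pages on-call (initial).
  queue-2: +70 → 70 ≥ 60
  worker-2: +80 → 80 ≥ 80
Round 2 — queue-2, worker-2 page on-call.
  app-b: +35 → 35 < 100
  lb-2: +40 → 40 < 90
  worker-1: +70 → 70 < 90
No further pages.

no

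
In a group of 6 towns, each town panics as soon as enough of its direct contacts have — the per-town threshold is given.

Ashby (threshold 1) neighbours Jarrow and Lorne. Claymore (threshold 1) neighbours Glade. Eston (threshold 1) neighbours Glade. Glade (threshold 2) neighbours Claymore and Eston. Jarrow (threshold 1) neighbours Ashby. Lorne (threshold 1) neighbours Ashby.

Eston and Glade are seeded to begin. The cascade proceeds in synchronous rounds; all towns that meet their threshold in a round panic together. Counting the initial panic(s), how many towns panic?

3

Round 1 — Eston, Glade panic (initial).
Round 2 — checking thresholds:
  Claymore: 1 of 1 neighbours ≥ 1, panics.
Round 3 — no new panics; cascade stops.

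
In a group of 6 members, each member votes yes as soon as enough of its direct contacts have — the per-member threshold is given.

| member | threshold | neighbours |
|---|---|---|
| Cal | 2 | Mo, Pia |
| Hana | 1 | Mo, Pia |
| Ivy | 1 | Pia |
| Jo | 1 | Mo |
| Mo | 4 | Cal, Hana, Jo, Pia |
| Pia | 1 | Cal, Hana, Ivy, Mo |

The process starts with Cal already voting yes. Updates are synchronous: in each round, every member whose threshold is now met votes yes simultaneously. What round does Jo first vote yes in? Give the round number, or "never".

Round 1 — Cal votes yes (initial).
Round 2 — checking thresholds:
  Mo: 1 of 4 neighbours < 4, holds.
  Pia: 1 of 4 neighbours ≥ 1, votes yes.
Round 3 — checking thresholds:
  Hana: 1 of 2 neighbours ≥ 1, votes yes.
  Ivy: 1 of 1 neighbours ≥ 1, votes yes.
  Mo: 2 of 4 neighbours < 4, holds.
Round 4 — no new yes votes; cascade stops.

never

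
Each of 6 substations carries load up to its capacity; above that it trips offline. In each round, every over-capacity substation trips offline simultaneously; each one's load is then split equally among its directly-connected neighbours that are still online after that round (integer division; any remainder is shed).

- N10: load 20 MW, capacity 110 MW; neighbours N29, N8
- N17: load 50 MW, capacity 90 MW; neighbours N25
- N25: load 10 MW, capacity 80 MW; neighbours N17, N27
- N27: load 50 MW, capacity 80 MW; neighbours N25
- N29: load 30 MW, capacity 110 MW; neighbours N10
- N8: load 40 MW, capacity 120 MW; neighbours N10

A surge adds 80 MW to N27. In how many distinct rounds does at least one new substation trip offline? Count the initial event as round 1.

3

Round 1 — N27 at 130 > 80. N27 trips offline.
  N27 sheds 130 MW to N25: 130 each.
    N25: 10+130 = 140 > 80
Round 2 — N25 trips offline.
  N25 sheds 140 MW to N17: 140 each.
    N17: 50+140 = 190 > 90
Round 3 — N17 trips offline.
  N17 sheds 190 MW: no online neighbours, lost.
No further trips.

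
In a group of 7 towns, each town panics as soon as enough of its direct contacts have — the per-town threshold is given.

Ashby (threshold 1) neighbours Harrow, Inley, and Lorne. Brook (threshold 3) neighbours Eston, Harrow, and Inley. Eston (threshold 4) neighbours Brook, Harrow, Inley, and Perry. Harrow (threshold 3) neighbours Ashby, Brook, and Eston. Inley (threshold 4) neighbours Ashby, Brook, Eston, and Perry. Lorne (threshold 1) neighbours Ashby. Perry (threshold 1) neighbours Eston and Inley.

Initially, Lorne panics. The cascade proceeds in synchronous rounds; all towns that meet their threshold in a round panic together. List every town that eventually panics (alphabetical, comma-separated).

Round 1 — Lorne panics (initial).
Round 2 — checking thresholds:
  Ashby: 1 of 3 neighbours ≥ 1, panics.
Round 3 — no new panics; cascade stops.

Ashby, Lorne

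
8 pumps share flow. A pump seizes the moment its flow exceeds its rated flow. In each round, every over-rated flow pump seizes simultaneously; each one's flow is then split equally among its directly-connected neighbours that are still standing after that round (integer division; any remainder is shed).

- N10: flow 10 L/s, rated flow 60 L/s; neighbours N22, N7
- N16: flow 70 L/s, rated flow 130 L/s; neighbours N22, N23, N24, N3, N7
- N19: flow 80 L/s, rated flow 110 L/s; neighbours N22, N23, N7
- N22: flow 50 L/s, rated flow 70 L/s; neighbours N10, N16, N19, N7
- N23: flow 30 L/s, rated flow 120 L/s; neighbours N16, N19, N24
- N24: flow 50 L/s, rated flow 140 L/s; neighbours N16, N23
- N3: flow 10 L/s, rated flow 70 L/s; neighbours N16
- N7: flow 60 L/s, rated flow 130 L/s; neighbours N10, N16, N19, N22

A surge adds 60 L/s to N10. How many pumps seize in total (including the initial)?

Round 1 — N10 at 70 > 60. N10 seizes.
  N10 sheds 70 L/s to N22, N7: 35 each.
    N22: 50+35 = 85 > 70
    N7: 60+35 = 95 ≤ 130
Round 2 — N22 seizes.
  N22 sheds 85 L/s to N16, N19, N7: 28 each (1 lost).
    N16: 70+28 = 98 ≤ 130
    N19: 80+28 = 108 ≤ 110
    N7: 95+28 = 123 ≤ 130
No further seizures.

2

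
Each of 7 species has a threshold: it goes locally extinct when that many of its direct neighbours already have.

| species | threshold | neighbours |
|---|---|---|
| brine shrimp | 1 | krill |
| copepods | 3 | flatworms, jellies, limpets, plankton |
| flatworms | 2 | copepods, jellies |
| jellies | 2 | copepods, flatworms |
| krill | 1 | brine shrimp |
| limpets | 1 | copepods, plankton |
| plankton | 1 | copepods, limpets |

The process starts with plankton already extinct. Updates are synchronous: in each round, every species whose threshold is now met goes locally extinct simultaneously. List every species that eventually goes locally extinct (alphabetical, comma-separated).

Round 1 — plankton goes locally extinct (initial).
Round 2 — checking thresholds:
  copepods: 1 of 4 neighbours < 3, holds.
  limpets: 1 of 2 neighbours ≥ 1, goes locally extinct.
Round 3 — no new extinctions; cascade stops.

limpets, plankton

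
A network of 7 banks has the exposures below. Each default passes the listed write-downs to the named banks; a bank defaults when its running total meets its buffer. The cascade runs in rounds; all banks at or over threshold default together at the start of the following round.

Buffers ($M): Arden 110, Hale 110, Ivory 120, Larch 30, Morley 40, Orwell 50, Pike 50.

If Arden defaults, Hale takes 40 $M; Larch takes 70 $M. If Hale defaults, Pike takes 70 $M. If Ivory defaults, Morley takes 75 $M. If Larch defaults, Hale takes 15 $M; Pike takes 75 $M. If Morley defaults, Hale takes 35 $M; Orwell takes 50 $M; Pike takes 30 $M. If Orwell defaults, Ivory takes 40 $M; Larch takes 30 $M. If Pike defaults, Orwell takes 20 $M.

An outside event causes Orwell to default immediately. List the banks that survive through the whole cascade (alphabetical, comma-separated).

Arden, Hale, Ivory, Morley

Round 1 — Orwell defaults (initial).
  Ivory: +40 → 40 < 120
  Larch: +30 → 30 ≥ 30
Round 2 — Larch defaults.
  Hale: +15 → 15 < 110
  Pike: +75 → 75 ≥ 50
Round 3 — Pike defaults.
No further defaults.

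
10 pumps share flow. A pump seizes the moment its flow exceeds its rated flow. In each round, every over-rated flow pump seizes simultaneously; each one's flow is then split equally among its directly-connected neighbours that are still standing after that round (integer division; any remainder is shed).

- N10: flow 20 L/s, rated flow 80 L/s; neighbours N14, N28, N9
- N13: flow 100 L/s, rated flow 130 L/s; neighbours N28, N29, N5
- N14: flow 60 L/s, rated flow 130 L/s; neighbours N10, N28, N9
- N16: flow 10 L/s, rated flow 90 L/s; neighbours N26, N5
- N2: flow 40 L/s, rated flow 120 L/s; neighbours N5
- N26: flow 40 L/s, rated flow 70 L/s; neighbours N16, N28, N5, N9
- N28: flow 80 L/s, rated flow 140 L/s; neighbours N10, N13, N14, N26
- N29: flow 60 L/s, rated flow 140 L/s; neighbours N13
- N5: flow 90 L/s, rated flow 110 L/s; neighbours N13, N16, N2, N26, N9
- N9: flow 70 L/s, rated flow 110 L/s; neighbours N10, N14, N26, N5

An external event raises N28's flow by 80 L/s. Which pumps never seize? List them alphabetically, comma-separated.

Round 1 — N28 at 160 > 140. N28 seizes.
  N28 sheds 160 L/s to N10, N13, N14, N26: 40 each.
    N10: 20+40 = 60 ≤ 80
    N13: 100+40 = 140 > 130
    N14: 60+40 = 100 ≤ 130
    N26: 40+40 = 80 > 70
Round 2 — N13, N26 seize.
  N13 sheds 140 L/s to N29, N5: 70 each.
    N29: 60+70 = 130 ≤ 140
    N5: 90+70 = 160 > 110
  N26 sheds 80 L/s to N16, N5, N9: 26 each (2 lost).
    N16: 10+26 = 36 ≤ 90
    N5: 160+26 = 186 > 110
    N9: 70+26 = 96 ≤ 110
Round 3 — N5 seizes.
  N5 sheds 186 L/s to N16, N2, N9: 62 each.
    N16: 36+62 = 98 > 90
    N2: 40+62 = 102 ≤ 120
    N9: 96+62 = 158 > 110
Round 4 — N16, N9 seize.
  N16 sheds 98 L/s: no online neighbours, lost.
  N9 sheds 158 L/s to N10, N14: 79 each.
    N10: 60+79 = 139 > 80
    N14: 100+79 = 179 > 130
Round 5 — N10, N14 seize.
  N10 sheds 139 L/s: no online neighbours, lost.
  N14 sheds 179 L/s: no online neighbours, lost.
No further seizures.

N2, N29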